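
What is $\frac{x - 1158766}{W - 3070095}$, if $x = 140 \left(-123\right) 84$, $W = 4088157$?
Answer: $- \frac{1302623}{509031} \approx -2.559$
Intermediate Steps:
$x = -1446480$ ($x = \left(-17220\right) 84 = -1446480$)
$\frac{x - 1158766}{W - 3070095} = \frac{-1446480 - 1158766}{4088157 - 3070095} = - \frac{2605246}{1018062} = \left(-2605246\right) \frac{1}{1018062} = - \frac{1302623}{509031}$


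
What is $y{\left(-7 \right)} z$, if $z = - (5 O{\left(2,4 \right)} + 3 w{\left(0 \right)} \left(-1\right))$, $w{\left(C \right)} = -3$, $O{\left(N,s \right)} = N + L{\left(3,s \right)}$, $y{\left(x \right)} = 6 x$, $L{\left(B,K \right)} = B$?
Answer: $1428$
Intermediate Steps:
$O{\left(N,s \right)} = 3 + N$ ($O{\left(N,s \right)} = N + 3 = 3 + N$)
$z = -34$ ($z = - (5 \left(3 + 2\right) + 3 \left(-3\right) \left(-1\right)) = - (5 \cdot 5 - -9) = - (25 + 9) = \left(-1\right) 34 = -34$)
$y{\left(-7 \right)} z = 6 \left(-7\right) \left(-34\right) = \left(-42\right) \left(-34\right) = 1428$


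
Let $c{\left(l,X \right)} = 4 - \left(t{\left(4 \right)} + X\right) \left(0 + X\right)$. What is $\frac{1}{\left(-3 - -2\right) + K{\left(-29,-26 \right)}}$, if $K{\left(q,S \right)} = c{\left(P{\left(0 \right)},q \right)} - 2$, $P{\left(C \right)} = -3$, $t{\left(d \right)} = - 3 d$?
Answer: $- \frac{1}{1188} \approx -0.00084175$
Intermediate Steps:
$c{\left(l,X \right)} = 4 - X \left(-12 + X\right)$ ($c{\left(l,X \right)} = 4 - \left(\left(-3\right) 4 + X\right) \left(0 + X\right) = 4 - \left(-12 + X\right) X = 4 - X \left(-12 + X\right)$)
$K{\left(q,S \right)} = 2 - q^{2} + 12 q$ ($K{\left(q,S \right)} = \left(4 - q^{2} + 12 q\right) - 2 = 2 - q^{2} + 12 q$)
$\frac{1}{\left(-3 - -2\right) + K{\left(-29,-26 \right)}} = \frac{1}{\left(-3 - -2\right) + \left(2 - \left(-29\right)^{2} + 12 \left(-29\right)\right)} = \frac{1}{\left(-3 + 2\right) - 1187} = \frac{1}{-1 - 1187} = \frac{1}{-1188} = - \frac{1}{1188}$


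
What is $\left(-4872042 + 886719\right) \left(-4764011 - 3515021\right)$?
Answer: $32994616647336$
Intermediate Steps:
$\left(-4872042 + 886719\right) \left(-4764011 - 3515021\right) = \left(-3985323\right) \left(-8279032\right) = 32994616647336$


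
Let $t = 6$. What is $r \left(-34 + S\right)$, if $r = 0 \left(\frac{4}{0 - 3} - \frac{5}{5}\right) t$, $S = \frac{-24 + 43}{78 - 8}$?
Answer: $0$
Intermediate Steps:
$S = \frac{19}{70} \approx 0.27143$
$r = 0$ ($r = 0 \left(\frac{4}{0 - 3} - \frac{5}{5}\right) 6 = 0 \left(\frac{4}{0 - 3} - 1\right) 6 = 0 \left(\frac{4}{-3} - 1\right) 6 = 0 \left(4 \left(- \frac{1}{3}\right) - 1\right) 6 = 0 \left(- \frac{4}{3} - 1\right) 6 = 0 \left(- \frac{7}{3}\right) 6 = 0 \cdot 6 = 0$)
$r \left(-34 + S\right) = 0 \left(-34 + \frac{19}{70}\right) = 0 \left(- \frac{2361}{70}\right) = 0$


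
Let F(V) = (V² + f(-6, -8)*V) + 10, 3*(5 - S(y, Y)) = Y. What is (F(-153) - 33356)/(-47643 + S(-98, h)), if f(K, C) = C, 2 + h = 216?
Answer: 26139/143128 ≈ 0.18263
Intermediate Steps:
h = 214 (h = -2 + 216 = 214)
S(y, Y) = 5 - Y/3
F(V) = 10 + V² - 8*V (F(V) = (V² - 8*V) + 10 = 10 + V² - 8*V)
(F(-153) - 33356)/(-47643 + S(-98, h)) = ((10 + (-153)² - 8*(-153)) - 33356)/(-47643 + (5 - ⅓*214)) = ((10 + 23409 + 1224) - 33356)/(-47643 + (5 - 214/3)) = (24643 - 33356)/(-47643 - 199/3) = -8713/(-143128/3) = -8713*(-3/143128) = 26139/143128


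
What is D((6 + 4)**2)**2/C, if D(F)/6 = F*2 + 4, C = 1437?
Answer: 499392/479 ≈ 1042.6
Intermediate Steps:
D(F) = 24 + 12*F (D(F) = 6*(F*2 + 4) = 6*(2*F + 4) = 6*(4 + 2*F) = 24 + 12*F)
D((6 + 4)**2)**2/C = (24 + 12*(6 + 4)**2)**2/1437 = (24 + 12*10**2)**2*(1/1437) = (24 + 12*100)**2*(1/1437) = (24 + 1200)**2*(1/1437) = 1224**2*(1/1437) = 1498176*(1/1437) = 499392/479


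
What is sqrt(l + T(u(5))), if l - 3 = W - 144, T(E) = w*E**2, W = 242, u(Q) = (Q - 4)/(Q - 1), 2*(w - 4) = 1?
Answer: sqrt(6482)/8 ≈ 10.064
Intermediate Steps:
w = 9/2 (w = 4 + (1/2)*1 = 4 + 1/2 = 9/2 ≈ 4.5000)
u(Q) = (-4 + Q)/(-1 + Q)
T(E) = 9*E**2/2
l = 101 (l = 3 + (242 - 144) = 3 + 98 = 101)
sqrt(l + T(u(5))) = sqrt(101 + 9*((-4 + 5)/(-1 + 5))**2/2) = sqrt(101 + 9*(1/4)**2/2) = sqrt(101 + (9/2)*(1/16)) = sqrt(101 + 9/32) = sqrt(3241/32) = sqrt(6482)/8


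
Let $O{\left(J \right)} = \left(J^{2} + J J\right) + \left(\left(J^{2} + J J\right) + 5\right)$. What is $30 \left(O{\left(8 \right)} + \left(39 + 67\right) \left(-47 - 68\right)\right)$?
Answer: $-357870$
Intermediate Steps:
$O{\left(J \right)} = 5 + 4 J^{2}$ ($O{\left(J \right)} = \left(J^{2} + J^{2}\right) + \left(\left(J^{2} + J^{2}\right) + 5\right) = 2 J^{2} + \left(2 J^{2} + 5\right) = 2 J^{2} + \left(5 + 2 J^{2}\right) = 5 + 4 J^{2}$)
$30 \left(O{\left(8 \right)} + \left(39 + 67\right) \left(-47 - 68\right)\right) = 30 \left(\left(5 + 4 \cdot 8^{2}\right) + \left(39 + 67\right) \left(-47 - 68\right)\right) = 30 \left(\left(5 + 4 \cdot 64\right) + 106 \left(-115\right)\right) = 30 \left(\left(5 + 256\right) - 12190\right) = 30 \left(261 - 12190\right) = 30 \left(-11929\right) = -357870$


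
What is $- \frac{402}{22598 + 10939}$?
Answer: $- \frac{134}{11179} \approx -0.011987$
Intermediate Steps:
$- \frac{402}{22598 + 10939} = - \frac{402}{33537} = \left(-402\right) \frac{1}{33537} = - \frac{134}{11179}$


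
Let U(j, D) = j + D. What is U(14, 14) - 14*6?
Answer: -56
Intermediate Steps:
U(j, D) = D + j
U(14, 14) - 14*6 = (14 + 14) - 14*6 = 28 - 84 = -56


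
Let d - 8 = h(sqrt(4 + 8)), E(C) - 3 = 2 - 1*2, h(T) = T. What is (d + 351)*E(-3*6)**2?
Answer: 3231 + 18*sqrt(3) ≈ 3262.2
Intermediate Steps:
E(C) = 3 (E(C) = 3 + (2 - 1*2) = 3 + (2 - 2) = 3 + 0 = 3)
d = 8 + 2*sqrt(3) (d = 8 + sqrt(4 + 8) = 8 + sqrt(12) = 8 + 2*sqrt(3) ≈ 11.464)
(d + 351)*E(-3*6)**2 = ((8 + 2*sqrt(3)) + 351)*3**2 = (359 + 2*sqrt(3))*9 = 3231 + 18*sqrt(3)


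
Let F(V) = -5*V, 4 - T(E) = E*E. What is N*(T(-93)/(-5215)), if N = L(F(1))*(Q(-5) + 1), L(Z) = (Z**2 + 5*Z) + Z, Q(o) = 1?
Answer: -2470/149 ≈ -16.577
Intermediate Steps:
T(E) = 4 - E**2 (T(E) = 4 - E*E = 4 - E**2)
L(Z) = Z**2 + 6*Z
N = -10 (N = ((-5*1)*(6 - 5*1))*(1 + 1) = -5*(6 - 5)*2 = -5*1*2 = -5*2 = -10)
N*(T(-93)/(-5215)) = -10*(4 - 1*(-93)**2)/(-5215) = -10*(4 - 1*8649)*(-1)/5215 = -10*(4 - 8649)*(-1)/5215 = -(-86450)*(-1)/5215 = -10*247/149 = -2470/149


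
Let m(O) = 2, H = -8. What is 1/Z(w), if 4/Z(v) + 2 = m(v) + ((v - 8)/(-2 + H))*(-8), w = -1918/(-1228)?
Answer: -3953/3070 ≈ -1.2876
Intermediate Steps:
w = 959/614 (w = -1918*(-1/1228) = 959/614 ≈ 1.5619)
Z(v) = 4/(-32/5 + 4*v/5) (Z(v) = 4/(-2 + (2 + ((v - 8)/(-2 - 8))*(-8))) = 4/(-2 + (2 + ((-8 + v)/(-10))*(-8))) = 4/(-2 + (2 + ((-8 + v)*(-⅒))*(-8))) = 4/(-2 + (2 + (⅘ - v/10)*(-8))) = 4/(-2 + (2 + (-32/5 + 4*v/5))) = 4/(-2 + (-22/5 + 4*v/5)) = 4/(-32/5 + 4*v/5))
1/Z(w) = 1/(5/(-8 + 959/614)) = 1/(5/(-3953/614)) = 1/(5*(-614/3953)) = 1/(-3070/3953) = -3953/3070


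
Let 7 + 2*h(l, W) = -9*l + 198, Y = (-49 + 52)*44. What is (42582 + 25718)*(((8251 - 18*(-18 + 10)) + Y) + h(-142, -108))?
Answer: 632560450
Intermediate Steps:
Y = 132 (Y = 3*44 = 132)
h(l, W) = 191/2 - 9*l/2 (h(l, W) = -7/2 + (-9*l + 198)/2 = -7/2 + (198 - 9*l)/2 = -7/2 + (99 - 9*l/2) = 191/2 - 9*l/2)
(42582 + 25718)*(((8251 - 18*(-18 + 10)) + Y) + h(-142, -108)) = (42582 + 25718)*(((8251 - 18*(-18 + 10)) + 132) + (191/2 - 9/2*(-142))) = 68300*(((8251 - 18*(-8)) + 132) + (191/2 + 639)) = 68300*(((8251 + 144) + 132) + 1469/2) = 68300*((8395 + 132) + 1469/2) = 68300*(8527 + 1469/2) = 68300*(18523/2) = 632560450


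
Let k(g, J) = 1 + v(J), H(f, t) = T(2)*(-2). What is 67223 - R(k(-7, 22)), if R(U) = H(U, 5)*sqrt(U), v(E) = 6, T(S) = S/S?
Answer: 67223 + 2*sqrt(7) ≈ 67228.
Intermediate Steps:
T(S) = 1
H(f, t) = -2 (H(f, t) = 1*(-2) = -2)
k(g, J) = 7 (k(g, J) = 1 + 6 = 7)
R(U) = -2*sqrt(U)
67223 - R(k(-7, 22)) = 67223 - (-2)*sqrt(7) = 67223 + 2*sqrt(7)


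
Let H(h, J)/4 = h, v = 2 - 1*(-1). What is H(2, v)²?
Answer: 64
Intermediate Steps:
v = 3 (v = 2 + 1 = 3)
H(h, J) = 4*h
H(2, v)² = (4*2)² = 8² = 64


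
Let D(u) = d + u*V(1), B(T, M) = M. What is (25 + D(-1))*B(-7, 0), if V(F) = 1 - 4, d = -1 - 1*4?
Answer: 0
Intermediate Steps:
d = -5 (d = -1 - 4 = -5)
V(F) = -3
D(u) = -5 - 3*u (D(u) = -5 + u*(-3) = -5 - 3*u)
(25 + D(-1))*B(-7, 0) = (25 + (-5 - 3*(-1)))*0 = (25 + (-5 + 3))*0 = (25 - 2)*0 = 23*0 = 0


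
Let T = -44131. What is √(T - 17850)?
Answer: I*√61981 ≈ 248.96*I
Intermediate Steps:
√(T - 17850) = √(-44131 - 17850) = √(-61981) = I*√61981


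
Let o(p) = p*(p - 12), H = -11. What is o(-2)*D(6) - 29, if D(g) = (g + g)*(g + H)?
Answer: -1709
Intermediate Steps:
o(p) = p*(-12 + p)
D(g) = 2*g*(-11 + g) (D(g) = (g + g)*(g - 11) = (2*g)*(-11 + g) = 2*g*(-11 + g))
o(-2)*D(6) - 29 = (-2*(-12 - 2))*(2*6*(-11 + 6)) - 29 = (-2*(-14))*(2*6*(-5)) - 29 = 28*(-60) - 29 = -1680 - 29 = -1709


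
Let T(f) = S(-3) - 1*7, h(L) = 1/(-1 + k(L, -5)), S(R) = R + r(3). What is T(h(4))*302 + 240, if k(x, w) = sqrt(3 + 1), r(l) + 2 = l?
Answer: -2478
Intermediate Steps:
r(l) = -2 + l
S(R) = 1 + R (S(R) = R + (-2 + 3) = R + 1 = 1 + R)
k(x, w) = 2 (k(x, w) = sqrt(4) = 2)
h(L) = 1 (h(L) = 1/(-1 + 2) = 1/1 = 1)
T(f) = -9 (T(f) = (1 - 3) - 1*7 = -2 - 7 = -9)
T(h(4))*302 + 240 = -9*302 + 240 = -2718 + 240 = -2478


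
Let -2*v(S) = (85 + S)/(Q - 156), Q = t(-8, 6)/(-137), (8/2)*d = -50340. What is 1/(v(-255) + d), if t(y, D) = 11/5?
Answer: -106871/1345029760 ≈ -7.9456e-5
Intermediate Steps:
t(y, D) = 11/5 (t(y, D) = 11*(1/5) = 11/5)
d = -12585 (d = (1/4)*(-50340) = -12585)
Q = -11/685 (Q = (11/5)/(-137) = (11/5)*(-1/137) = -11/685 ≈ -0.016058)
v(S) = 58225/213742 + 685*S/213742 (v(S) = -(85 + S)/(2*(-11/685 - 156)) = -(85 + S)/(2*(-106871/685)) = -(85 + S)*(-685)/(2*106871) = -(-58225/106871 - 685*S/106871)/2 = 58225/213742 + 685*S/213742)
1/(v(-255) + d) = 1/((58225/213742 + (685/213742)*(-255)) - 12585) = 1/((58225/213742 - 174675/213742) - 12585) = 1/(-58225/106871 - 12585) = 1/(-1345029760/106871) = -106871/1345029760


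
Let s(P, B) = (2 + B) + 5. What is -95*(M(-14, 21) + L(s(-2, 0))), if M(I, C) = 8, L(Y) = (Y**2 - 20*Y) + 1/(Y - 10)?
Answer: 23750/3 ≈ 7916.7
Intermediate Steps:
s(P, B) = 7 + B
L(Y) = Y**2 + 1/(-10 + Y) - 20*Y (L(Y) = (Y**2 - 20*Y) + 1/(-10 + Y) = Y**2 + 1/(-10 + Y) - 20*Y)
-95*(M(-14, 21) + L(s(-2, 0))) = -95*(8 + (1 + (7 + 0)**3 - 30*(7 + 0)**2 + 200*(7 + 0))/(-10 + (7 + 0))) = -95*(8 + (1 + 7**3 - 30*7**2 + 200*7)/(-10 + 7)) = -95*(8 + (1 + 343 - 30*49 + 1400)/(-3)) = -95*(8 - (1 + 343 - 1470 + 1400)/3) = -95*(8 - 1/3*274) = -95*(8 - 274/3) = -95*(-250/3) = 23750/3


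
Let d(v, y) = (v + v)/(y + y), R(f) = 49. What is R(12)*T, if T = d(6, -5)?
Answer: -294/5 ≈ -58.800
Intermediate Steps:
d(v, y) = v/y (d(v, y) = (2*v)/((2*y)) = (2*v)*(1/(2*y)) = v/y)
T = -6/5 (T = 6/(-5) = 6*(-⅕) = -6/5 ≈ -1.2000)
R(12)*T = 49*(-6/5) = -294/5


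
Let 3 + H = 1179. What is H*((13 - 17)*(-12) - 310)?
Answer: -308112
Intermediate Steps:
H = 1176 (H = -3 + 1179 = 1176)
H*((13 - 17)*(-12) - 310) = 1176*((13 - 17)*(-12) - 310) = 1176*(-4*(-12) - 310) = 1176*(48 - 310) = 1176*(-262) = -308112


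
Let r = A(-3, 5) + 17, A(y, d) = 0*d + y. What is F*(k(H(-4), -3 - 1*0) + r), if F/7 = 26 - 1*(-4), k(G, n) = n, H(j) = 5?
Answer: 2310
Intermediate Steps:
F = 210 (F = 7*(26 - 1*(-4)) = 7*(26 + 4) = 7*30 = 210)
A(y, d) = y (A(y, d) = 0 + y = y)
r = 14 (r = -3 + 17 = 14)
F*(k(H(-4), -3 - 1*0) + r) = 210*((-3 - 1*0) + 14) = 210*((-3 + 0) + 14) = 210*(-3 + 14) = 210*11 = 2310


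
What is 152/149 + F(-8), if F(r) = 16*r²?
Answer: 152728/149 ≈ 1025.0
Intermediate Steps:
152/149 + F(-8) = 152/149 + 16*(-8)² = 152*(1/149) + 16*64 = 152/149 + 1024 = 152728/149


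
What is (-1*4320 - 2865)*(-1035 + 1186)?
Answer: -1084935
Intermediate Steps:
(-1*4320 - 2865)*(-1035 + 1186) = (-4320 - 2865)*151 = -7185*151 = -1084935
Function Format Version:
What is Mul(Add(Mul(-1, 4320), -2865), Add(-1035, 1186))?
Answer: -1084935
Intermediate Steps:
Mul(Add(Mul(-1, 4320), -2865), Add(-1035, 1186)) = Mul(Add(-4320, -2865), 151) = Mul(-7185, 151) = -1084935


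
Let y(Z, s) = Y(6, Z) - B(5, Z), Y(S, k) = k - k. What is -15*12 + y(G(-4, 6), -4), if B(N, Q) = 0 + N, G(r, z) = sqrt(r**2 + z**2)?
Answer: -185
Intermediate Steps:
Y(S, k) = 0
B(N, Q) = N
y(Z, s) = -5 (y(Z, s) = 0 - 1*5 = 0 - 5 = -5)
-15*12 + y(G(-4, 6), -4) = -15*12 - 5 = -180 - 5 = -185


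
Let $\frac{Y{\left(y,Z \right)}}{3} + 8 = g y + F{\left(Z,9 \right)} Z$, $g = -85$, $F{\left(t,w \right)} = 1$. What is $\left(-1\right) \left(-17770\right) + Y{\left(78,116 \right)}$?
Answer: $-1796$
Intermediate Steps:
$Y{\left(y,Z \right)} = -24 - 255 y + 3 Z$ ($Y{\left(y,Z \right)} = -24 + 3 \left(- 85 y + 1 Z\right) = -24 + 3 \left(- 85 y + Z\right) = -24 + 3 \left(Z - 85 y\right) = -24 + \left(- 255 y + 3 Z\right) = -24 - 255 y + 3 Z$)
$\left(-1\right) \left(-17770\right) + Y{\left(78,116 \right)} = \left(-1\right) \left(-17770\right) - 19566 = 17770 - 19566 = -1796$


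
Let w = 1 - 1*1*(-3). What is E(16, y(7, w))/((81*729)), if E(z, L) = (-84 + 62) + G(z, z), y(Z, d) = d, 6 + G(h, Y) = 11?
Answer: -17/59049 ≈ -0.00028790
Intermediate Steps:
G(h, Y) = 5 (G(h, Y) = -6 + 11 = 5)
w = 4 (w = 1 - 1*(-3) = 1 + 3 = 4)
E(z, L) = -17 (E(z, L) = (-84 + 62) + 5 = -22 + 5 = -17)
E(16, y(7, w))/((81*729)) = -17/(81*729) = -17/59049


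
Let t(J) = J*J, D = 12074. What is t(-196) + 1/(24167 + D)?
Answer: 1392234257/36241 ≈ 38416.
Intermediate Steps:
t(J) = J²
t(-196) + 1/(24167 + D) = (-196)² + 1/(24167 + 12074) = 38416 + 1/36241 = 1392234257/36241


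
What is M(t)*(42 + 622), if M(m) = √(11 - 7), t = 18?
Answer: 1328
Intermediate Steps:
M(m) = 2 (M(m) = √4 = 2)
M(t)*(42 + 622) = 2*(42 + 622) = 2*664 = 1328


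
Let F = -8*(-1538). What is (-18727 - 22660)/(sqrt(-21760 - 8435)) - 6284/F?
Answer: -1571/3076 + 41387*I*sqrt(3355)/10065 ≈ -0.51073 + 238.18*I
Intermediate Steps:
F = 12304
(-18727 - 22660)/(sqrt(-21760 - 8435)) - 6284/F = (-18727 - 22660)/(sqrt(-21760 - 8435)) - 6284/12304 = -41387*(-I*sqrt(3355)/10065) - 6284*1/12304 = -41387*(-I*sqrt(3355)/10065) - 1571/3076 = -(-41387)*I*sqrt(3355)/10065 - 1571/3076 = 41387*I*sqrt(3355)/10065 - 1571/3076 = -1571/3076 + 41387*I*sqrt(3355)/10065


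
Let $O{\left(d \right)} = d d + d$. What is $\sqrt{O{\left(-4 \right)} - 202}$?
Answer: $i \sqrt{190} \approx 13.784 i$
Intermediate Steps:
$O{\left(d \right)} = d + d^{2}$ ($O{\left(d \right)} = d^{2} + d = d + d^{2}$)
$\sqrt{O{\left(-4 \right)} - 202} = \sqrt{- 4 \left(1 - 4\right) - 202} = \sqrt{\left(-4\right) \left(-3\right) - 202} = \sqrt{12 - 202} = \sqrt{-190} = i \sqrt{190}$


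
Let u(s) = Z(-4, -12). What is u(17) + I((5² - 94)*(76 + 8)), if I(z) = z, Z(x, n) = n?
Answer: -5808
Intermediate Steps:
u(s) = -12
u(17) + I((5² - 94)*(76 + 8)) = -12 + (5² - 94)*(76 + 8) = -12 + (25 - 94)*84 = -12 - 69*84 = -12 - 5796 = -5808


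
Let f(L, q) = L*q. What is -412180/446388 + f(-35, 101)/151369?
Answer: -15992314000/16892326293 ≈ -0.94672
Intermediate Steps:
-412180/446388 + f(-35, 101)/151369 = -412180/446388 - 35*101/151369 = -412180*1/446388 - 3535*1/151369 = -103045/111597 - 3535/151369 = -15992314000/16892326293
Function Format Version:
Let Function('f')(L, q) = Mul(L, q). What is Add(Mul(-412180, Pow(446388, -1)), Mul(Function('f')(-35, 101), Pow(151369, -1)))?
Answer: Rational(-15992314000, 16892326293) ≈ -0.94672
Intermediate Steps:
Add(Mul(-412180, Pow(446388, -1)), Mul(Function('f')(-35, 101), Pow(151369, -1))) = Add(Mul(-412180, Pow(446388, -1)), Mul(Mul(-35, 101), Pow(151369, -1))) = Add(Mul(-412180, Rational(1, 446388)), Mul(-3535, Rational(1, 151369))) = Add(Rational(-103045, 111597), Rational(-3535, 151369)) = Rational(-15992314000, 16892326293)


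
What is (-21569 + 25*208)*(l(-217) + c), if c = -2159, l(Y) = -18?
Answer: 35635313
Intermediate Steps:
(-21569 + 25*208)*(l(-217) + c) = (-21569 + 25*208)*(-18 - 2159) = (-21569 + 5200)*(-2177) = -16369*(-2177) = 35635313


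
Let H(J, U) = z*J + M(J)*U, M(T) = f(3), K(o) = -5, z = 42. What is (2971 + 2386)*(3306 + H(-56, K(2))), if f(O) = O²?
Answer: 4869513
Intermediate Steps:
M(T) = 9 (M(T) = 3² = 9)
H(J, U) = 9*U + 42*J (H(J, U) = 42*J + 9*U = 9*U + 42*J)
(2971 + 2386)*(3306 + H(-56, K(2))) = (2971 + 2386)*(3306 + (9*(-5) + 42*(-56))) = 5357*(3306 + (-45 - 2352)) = 5357*(3306 - 2397) = 5357*909 = 4869513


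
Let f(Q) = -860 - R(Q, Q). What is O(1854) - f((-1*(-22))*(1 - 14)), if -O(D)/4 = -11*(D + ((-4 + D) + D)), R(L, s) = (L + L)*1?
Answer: 244840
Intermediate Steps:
R(L, s) = 2*L (R(L, s) = (2*L)*1 = 2*L)
O(D) = -176 + 132*D (O(D) = -(-44)*(D + ((-4 + D) + D)) = -(-44)*(D + (-4 + 2*D)) = -(-44)*(-4 + 3*D) = -4*(44 - 33*D) = -176 + 132*D)
f(Q) = -860 - 2*Q
O(1854) - f((-1*(-22))*(1 - 14)) = (-176 + 132*1854) - (-860 - 2*(-1*(-22))*(1 - 14)) = (-176 + 244728) - (-860 - 44*(-13)) = 244552 - (-860 - 2*(-286)) = 244552 - (-860 + 572) = 244552 - 1*(-288) = 244552 + 288 = 244840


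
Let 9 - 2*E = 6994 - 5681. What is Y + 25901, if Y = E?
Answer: 25249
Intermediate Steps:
E = -652 (E = 9/2 - (6994 - 5681)/2 = 9/2 - 1/2*1313 = 9/2 - 1313/2 = -652)
Y = -652
Y + 25901 = -652 + 25901 = 25249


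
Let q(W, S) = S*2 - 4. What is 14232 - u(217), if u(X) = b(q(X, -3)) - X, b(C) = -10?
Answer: 14459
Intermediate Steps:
q(W, S) = -4 + 2*S (q(W, S) = 2*S - 4 = -4 + 2*S)
u(X) = -10 - X
14232 - u(217) = 14232 - (-10 - 1*217) = 14232 - (-10 - 217) = 14232 - 1*(-227) = 14232 + 227 = 14459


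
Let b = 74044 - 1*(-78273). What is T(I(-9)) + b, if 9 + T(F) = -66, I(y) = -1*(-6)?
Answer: 152242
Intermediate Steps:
I(y) = 6
T(F) = -75 (T(F) = -9 - 66 = -75)
b = 152317 (b = 74044 + 78273 = 152317)
T(I(-9)) + b = -75 + 152317 = 152242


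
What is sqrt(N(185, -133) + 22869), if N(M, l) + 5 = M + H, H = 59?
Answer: 2*sqrt(5777) ≈ 152.01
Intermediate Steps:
N(M, l) = 54 + M (N(M, l) = -5 + (M + 59) = -5 + (59 + M) = 54 + M)
sqrt(N(185, -133) + 22869) = sqrt((54 + 185) + 22869) = sqrt(239 + 22869) = sqrt(23108) = 2*sqrt(5777)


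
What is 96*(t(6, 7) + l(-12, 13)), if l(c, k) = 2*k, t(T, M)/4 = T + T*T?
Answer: 18624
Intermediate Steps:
t(T, M) = 4*T + 4*T² (t(T, M) = 4*(T + T*T) = 4*(T + T²) = 4*T + 4*T²)
96*(t(6, 7) + l(-12, 13)) = 96*(4*6*(1 + 6) + 2*13) = 96*(4*6*7 + 26) = 96*(168 + 26) = 96*194 = 18624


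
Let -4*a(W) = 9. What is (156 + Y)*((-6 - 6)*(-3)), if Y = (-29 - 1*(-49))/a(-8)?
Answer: 5296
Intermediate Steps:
a(W) = -9/4 (a(W) = -¼*9 = -9/4)
Y = -80/9 (Y = (-29 - 1*(-49))/(-9/4) = (-29 + 49)*(-4/9) = 20*(-4/9) = -80/9 ≈ -8.8889)
(156 + Y)*((-6 - 6)*(-3)) = (156 - 80/9)*((-6 - 6)*(-3)) = 1324*(-12*(-3))/9 = (1324/9)*36 = 5296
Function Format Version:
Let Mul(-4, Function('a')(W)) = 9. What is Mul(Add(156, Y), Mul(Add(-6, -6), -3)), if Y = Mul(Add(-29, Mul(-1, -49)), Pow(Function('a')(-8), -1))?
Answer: 5296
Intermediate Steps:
Function('a')(W) = Rational(-9, 4) (Function('a')(W) = Mul(Rational(-1, 4), 9) = Rational(-9, 4))
Y = Rational(-80, 9) (Y = Mul(Add(-29, Mul(-1, -49)), Pow(Rational(-9, 4), -1)) = Mul(Add(-29, 49), Rational(-4, 9)) = Mul(20, Rational(-4, 9)) = Rational(-80, 9) ≈ -8.8889)
Mul(Add(156, Y), Mul(Add(-6, -6), -3)) = Mul(Add(156, Rational(-80, 9)), Mul(Add(-6, -6), -3)) = Mul(Rational(1324, 9), Mul(-12, -3)) = Mul(Rational(1324, 9), 36) = 5296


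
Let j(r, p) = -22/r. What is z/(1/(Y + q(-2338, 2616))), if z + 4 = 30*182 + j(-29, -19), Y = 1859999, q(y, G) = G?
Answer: 294751373290/29 ≈ 1.0164e+10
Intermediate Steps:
z = 158246/29 (z = -4 + (30*182 - 22/(-29)) = -4 + (5460 - 22*(-1/29)) = -4 + (5460 + 22/29) = -4 + 158362/29 = 158246/29 ≈ 5456.8)
z/(1/(Y + q(-2338, 2616))) = 158246/(29*(1/(1859999 + 2616))) = 158246/(29*(1/1862615)) = (158246/29)*1862615 = 294751373290/29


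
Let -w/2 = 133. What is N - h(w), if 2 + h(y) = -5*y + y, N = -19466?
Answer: -20528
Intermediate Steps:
w = -266 (w = -2*133 = -266)
h(y) = -2 - 4*y (h(y) = -2 + (-5*y + y) = -2 - 4*y)
N - h(w) = -19466 - (-2 - 4*(-266)) = -19466 - (-2 + 1064) = -19466 - 1*1062 = -19466 - 1062 = -20528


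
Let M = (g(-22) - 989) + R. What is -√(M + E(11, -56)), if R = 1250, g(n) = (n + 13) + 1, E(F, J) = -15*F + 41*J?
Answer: -4*I*√138 ≈ -46.989*I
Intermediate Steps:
g(n) = 14 + n (g(n) = (13 + n) + 1 = 14 + n)
M = 253 (M = ((14 - 22) - 989) + 1250 = (-8 - 989) + 1250 = -997 + 1250 = 253)
-√(M + E(11, -56)) = -√(253 + (-15*11 + 41*(-56))) = -√(253 + (-165 - 2296)) = -√(253 - 2461) = -√(-2208) = -4*I*√138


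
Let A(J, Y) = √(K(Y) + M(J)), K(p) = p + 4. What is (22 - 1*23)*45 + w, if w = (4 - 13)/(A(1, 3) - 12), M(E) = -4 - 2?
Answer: -486/11 ≈ -44.182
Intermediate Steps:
K(p) = 4 + p
M(E) = -6
A(J, Y) = √(-2 + Y) (A(J, Y) = √((4 + Y) - 6) = √(-2 + Y))
w = 9/11 (w = (4 - 13)/(√(-2 + 3) - 12) = -9/(√1 - 12) = -9/(1 - 12) = -9/(-11) = -9*(-1/11) = 9/11 ≈ 0.81818)
(22 - 1*23)*45 + w = (22 - 1*23)*45 + 9/11 = (22 - 23)*45 + 9/11 = -1*45 + 9/11 = -45 + 9/11 = -486/11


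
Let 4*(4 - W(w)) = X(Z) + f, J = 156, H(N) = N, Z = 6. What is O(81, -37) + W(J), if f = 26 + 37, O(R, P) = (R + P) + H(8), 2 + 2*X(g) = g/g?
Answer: 323/8 ≈ 40.375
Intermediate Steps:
X(g) = -½ (X(g) = -1 + (g/g)/2 = -1 + (½)*1 = -1 + ½ = -½)
O(R, P) = 8 + P + R (O(R, P) = (R + P) + 8 = (P + R) + 8 = 8 + P + R)
f = 63
W(w) = -93/8 (W(w) = 4 - (-½ + 63)/4 = 4 - ¼*125/2 = 4 - 125/8 = -93/8)
O(81, -37) + W(J) = (8 - 37 + 81) - 93/8 = 52 - 93/8 = 323/8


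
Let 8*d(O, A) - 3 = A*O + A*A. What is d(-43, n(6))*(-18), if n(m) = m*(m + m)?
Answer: -18819/4 ≈ -4704.8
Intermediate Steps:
n(m) = 2*m² (n(m) = m*(2*m) = 2*m²)
d(O, A) = 3/8 + A²/8 + A*O/8 (d(O, A) = 3/8 + (A*O + A*A)/8 = 3/8 + (A*O + A²)/8 = 3/8 + (A² + A*O)/8 = 3/8 + (A²/8 + A*O/8) = 3/8 + A²/8 + A*O/8)
d(-43, n(6))*(-18) = (3/8 + (2*6²)²/8 + (⅛)*(2*6²)*(-43))*(-18) = (3/8 + (2*36)²/8 + (⅛)*(2*36)*(-43))*(-18) = (3/8 + (⅛)*72² + (⅛)*72*(-43))*(-18) = (3/8 + (⅛)*5184 - 387)*(-18) = (3/8 + 648 - 387)*(-18) = (2091/8)*(-18) = -18819/4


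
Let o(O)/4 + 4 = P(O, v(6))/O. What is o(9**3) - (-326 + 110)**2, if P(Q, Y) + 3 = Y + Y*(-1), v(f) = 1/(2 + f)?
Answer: -11341300/243 ≈ -46672.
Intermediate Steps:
P(Q, Y) = -3 (P(Q, Y) = -3 + (Y + Y*(-1)) = -3 + (Y - Y) = -3 + 0 = -3)
o(O) = -16 - 12/O (o(O) = -16 + 4*(-3/O) = -16 - 12/O)
o(9**3) - (-326 + 110)**2 = (-16 - 12/(9**3)) - (-326 + 110)**2 = (-16 - 12/729) - 1*(-216)**2 = (-16 - 12*1/729) - 1*46656 = (-16 - 4/243) - 46656 = -3892/243 - 46656 = -11341300/243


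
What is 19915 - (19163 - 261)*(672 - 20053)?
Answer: 366359577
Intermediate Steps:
19915 - (19163 - 261)*(672 - 20053) = 19915 - 18902*(-19381) = 19915 - 1*(-366339662) = 19915 + 366339662 = 366359577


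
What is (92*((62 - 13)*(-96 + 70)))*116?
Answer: -13596128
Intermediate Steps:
(92*((62 - 13)*(-96 + 70)))*116 = (92*(49*(-26)))*116 = (92*(-1274))*116 = -117208*116 = -13596128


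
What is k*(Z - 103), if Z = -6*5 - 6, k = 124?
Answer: -17236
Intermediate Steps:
Z = -36 (Z = -30 - 6 = -36)
k*(Z - 103) = 124*(-36 - 103) = 124*(-139) = -17236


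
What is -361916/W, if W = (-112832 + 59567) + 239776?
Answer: -361916/186511 ≈ -1.9405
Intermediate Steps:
W = 186511 (W = -53265 + 239776 = 186511)
-361916/W = -361916/186511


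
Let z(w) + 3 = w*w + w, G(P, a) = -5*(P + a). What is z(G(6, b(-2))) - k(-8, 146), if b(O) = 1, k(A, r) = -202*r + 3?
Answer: 30676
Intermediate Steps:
k(A, r) = 3 - 202*r
G(P, a) = -5*P - 5*a
z(w) = -3 + w + w² (z(w) = -3 + (w*w + w) = -3 + (w² + w) = -3 + (w + w²) = -3 + w + w²)
z(G(6, b(-2))) - k(-8, 146) = (-3 + (-5*6 - 5*1) + (-5*6 - 5*1)²) - (3 - 202*146) = (-3 + (-30 - 5) + (-30 - 5)²) - (3 - 29492) = (-3 - 35 + (-35)²) - 1*(-29489) = (-3 - 35 + 1225) + 29489 = 1187 + 29489 = 30676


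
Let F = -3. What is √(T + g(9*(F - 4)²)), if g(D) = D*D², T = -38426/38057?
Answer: √124218094751920847/38057 ≈ 9261.0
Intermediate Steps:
T = -38426/38057 (T = -38426*1/38057 = -38426/38057 ≈ -1.0097)
g(D) = D³
√(T + g(9*(F - 4)²)) = √(-38426/38057 + (9*(-3 - 4)²)³) = √(-38426/38057 + (9*(-7)²)³) = √(-38426/38057 + (9*49)³) = √(-38426/38057 + 441³) = √(-38426/38057 + 85766121) = √(3264001228471/38057) = √124218094751920847/38057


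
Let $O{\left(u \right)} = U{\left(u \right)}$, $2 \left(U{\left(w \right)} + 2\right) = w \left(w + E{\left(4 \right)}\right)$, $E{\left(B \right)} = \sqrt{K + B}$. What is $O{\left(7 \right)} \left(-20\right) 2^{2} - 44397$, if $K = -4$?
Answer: $-46197$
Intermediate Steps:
$E{\left(B \right)} = \sqrt{-4 + B}$
$U{\left(w \right)} = -2 + \frac{w^{2}}{2}$ ($U{\left(w \right)} = -2 + \frac{w \left(w + \sqrt{-4 + 4}\right)}{2} = -2 + \frac{w \left(w + \sqrt{0}\right)}{2} = -2 + \frac{w \left(w + 0\right)}{2} = -2 + \frac{w w}{2} = -2 + \frac{w^{2}}{2}$)
$O{\left(u \right)} = -2 + \frac{u^{2}}{2}$
$O{\left(7 \right)} \left(-20\right) 2^{2} - 44397 = \left(-2 + \frac{7^{2}}{2}\right) \left(-20\right) 2^{2} - 44397 = \left(-2 + \frac{1}{2} \cdot 49\right) \left(-20\right) 4 - 44397 = \left(-2 + \frac{49}{2}\right) \left(-20\right) 4 - 44397 = \frac{45}{2} \left(-20\right) 4 - 44397 = \left(-450\right) 4 - 44397 = -1800 - 44397 = -46197$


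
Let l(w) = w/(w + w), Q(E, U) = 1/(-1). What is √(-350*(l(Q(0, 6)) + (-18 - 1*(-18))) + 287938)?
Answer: √287763 ≈ 536.44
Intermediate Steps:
Q(E, U) = -1
l(w) = ½ (l(w) = w/((2*w)) = w*(1/(2*w)) = ½)
√(-350*(l(Q(0, 6)) + (-18 - 1*(-18))) + 287938) = √(-350*(½ + (-18 - 1*(-18))) + 287938) = √(-350*(½ + (-18 + 18)) + 287938) = √(-350*(½ + 0) + 287938) = √(-350*½ + 287938) = √(-175 + 287938) = √287763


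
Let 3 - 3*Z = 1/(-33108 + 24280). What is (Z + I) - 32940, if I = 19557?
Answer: -354408887/26484 ≈ -13382.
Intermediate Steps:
Z = 26485/26484 (Z = 1 - 1/(3*(-33108 + 24280)) = 1 - 1/3/(-8828) = 1 - 1/3*(-1/8828) = 1 + 1/26484 = 26485/26484 ≈ 1.0000)
(Z + I) - 32940 = (26485/26484 + 19557) - 32940 = 517974073/26484 - 32940 = -354408887/26484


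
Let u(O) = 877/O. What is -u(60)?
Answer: -877/60 ≈ -14.617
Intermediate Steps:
-u(60) = -877/60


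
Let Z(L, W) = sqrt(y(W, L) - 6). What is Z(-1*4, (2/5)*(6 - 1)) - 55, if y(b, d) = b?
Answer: -55 + 2*I ≈ -55.0 + 2.0*I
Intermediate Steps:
Z(L, W) = sqrt(-6 + W) (Z(L, W) = sqrt(W - 6) = sqrt(-6 + W))
Z(-1*4, (2/5)*(6 - 1)) - 55 = sqrt(-6 + (2/5)*(6 - 1)) - 55 = sqrt(-6 + (2*(1/5))*5) - 55 = sqrt(-6 + (2/5)*5) - 55 = sqrt(-6 + 2) - 55 = sqrt(-4) - 55 = 2*I - 55 = -55 + 2*I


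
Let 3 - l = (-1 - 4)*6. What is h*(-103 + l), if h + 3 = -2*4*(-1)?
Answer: -350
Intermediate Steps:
h = 5 (h = -3 - 2*4*(-1) = -3 - 8*(-1) = -3 + 8 = 5)
l = 33 (l = 3 - (-1 - 4)*6 = 3 - (-5)*6 = 3 - 1*(-30) = 3 + 30 = 33)
h*(-103 + l) = 5*(-103 + 33) = 5*(-70) = -350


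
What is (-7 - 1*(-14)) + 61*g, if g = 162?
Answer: 9889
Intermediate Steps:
(-7 - 1*(-14)) + 61*g = (-7 - 1*(-14)) + 61*162 = (-7 + 14) + 9882 = 7 + 9882 = 9889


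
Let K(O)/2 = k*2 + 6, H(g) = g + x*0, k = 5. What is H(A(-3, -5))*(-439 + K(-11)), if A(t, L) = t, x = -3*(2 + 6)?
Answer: 1221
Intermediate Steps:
x = -24 (x = -3*8 = -24)
H(g) = g (H(g) = g - 24*0 = g + 0 = g)
K(O) = 32 (K(O) = 2*(5*2 + 6) = 2*(10 + 6) = 2*16 = 32)
H(A(-3, -5))*(-439 + K(-11)) = -3*(-439 + 32) = -3*(-407) = 1221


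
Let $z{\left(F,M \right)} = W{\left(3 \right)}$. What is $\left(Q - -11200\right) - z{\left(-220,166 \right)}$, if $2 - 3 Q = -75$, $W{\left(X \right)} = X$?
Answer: $\frac{33668}{3} \approx 11223.0$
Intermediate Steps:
$Q = \frac{77}{3}$ ($Q = \frac{2}{3} - -25 = \frac{2}{3} + 25 = \frac{77}{3} \approx 25.667$)
$z{\left(F,M \right)} = 3$
$\left(Q - -11200\right) - z{\left(-220,166 \right)} = \left(\frac{77}{3} - -11200\right) - 3 = \left(\frac{77}{3} + 11200\right) - 3 = \frac{33677}{3} - 3 = \frac{33668}{3}$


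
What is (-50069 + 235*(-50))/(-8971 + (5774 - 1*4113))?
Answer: 61819/7310 ≈ 8.4568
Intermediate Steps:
(-50069 + 235*(-50))/(-8971 + (5774 - 1*4113)) = (-50069 - 11750)/(-8971 + (5774 - 4113)) = -61819/(-8971 + 1661) = -61819/(-7310) = -61819*(-1/7310) = 61819/7310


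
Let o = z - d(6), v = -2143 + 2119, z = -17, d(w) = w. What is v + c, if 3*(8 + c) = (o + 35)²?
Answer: 16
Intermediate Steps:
v = -24
o = -23 (o = -17 - 1*6 = -17 - 6 = -23)
c = 40 (c = -8 + (-23 + 35)²/3 = -8 + (⅓)*12² = -8 + (⅓)*144 = -8 + 48 = 40)
v + c = -24 + 40 = 16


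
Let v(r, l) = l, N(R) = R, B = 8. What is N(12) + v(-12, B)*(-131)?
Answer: -1036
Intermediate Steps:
N(12) + v(-12, B)*(-131) = 12 + 8*(-131) = 12 - 1048 = -1036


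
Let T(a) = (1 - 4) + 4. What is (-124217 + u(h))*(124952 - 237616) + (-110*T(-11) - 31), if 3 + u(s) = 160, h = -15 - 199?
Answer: 13977095699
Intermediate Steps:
T(a) = 1 (T(a) = -3 + 4 = 1)
h = -214
u(s) = 157 (u(s) = -3 + 160 = 157)
(-124217 + u(h))*(124952 - 237616) + (-110*T(-11) - 31) = (-124217 + 157)*(124952 - 237616) + (-110*1 - 31) = -124060*(-112664) + (-110 - 31) = 13977095840 - 141 = 13977095699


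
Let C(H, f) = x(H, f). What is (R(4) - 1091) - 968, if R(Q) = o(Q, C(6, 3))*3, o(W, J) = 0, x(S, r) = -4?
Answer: -2059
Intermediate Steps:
C(H, f) = -4
R(Q) = 0 (R(Q) = 0*3 = 0)
(R(4) - 1091) - 968 = (0 - 1091) - 968 = -1091 - 968 = -2059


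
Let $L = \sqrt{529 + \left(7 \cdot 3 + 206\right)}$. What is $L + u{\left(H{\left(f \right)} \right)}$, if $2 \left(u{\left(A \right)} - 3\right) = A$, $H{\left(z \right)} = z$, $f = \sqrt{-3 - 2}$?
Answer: $3 + 6 \sqrt{21} + \frac{i \sqrt{5}}{2} \approx 30.495 + 1.118 i$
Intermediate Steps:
$f = i \sqrt{5}$ ($f = \sqrt{-5} = i \sqrt{5} \approx 2.2361 i$)
$u{\left(A \right)} = 3 + \frac{A}{2}$
$L = 6 \sqrt{21}$ ($L = \sqrt{529 + \left(21 + 206\right)} = \sqrt{529 + 227} = \sqrt{756} = 6 \sqrt{21} \approx 27.495$)
$L + u{\left(H{\left(f \right)} \right)} = 6 \sqrt{21} + \left(3 + \frac{i \sqrt{5}}{2}\right) = 3 + 6 \sqrt{21} + \frac{i \sqrt{5}}{2}$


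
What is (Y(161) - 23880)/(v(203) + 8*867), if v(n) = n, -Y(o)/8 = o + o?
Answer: -26456/7139 ≈ -3.7058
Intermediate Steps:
Y(o) = -16*o (Y(o) = -8*(o + o) = -16*o)
(Y(161) - 23880)/(v(203) + 8*867) = (-16*161 - 23880)/(203 + 8*867) = (-2576 - 23880)/(203 + 6936) = -26456/7139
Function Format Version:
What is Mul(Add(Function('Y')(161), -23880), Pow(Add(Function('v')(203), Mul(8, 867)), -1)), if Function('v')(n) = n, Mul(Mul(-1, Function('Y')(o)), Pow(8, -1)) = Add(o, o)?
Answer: Rational(-26456, 7139) ≈ -3.7058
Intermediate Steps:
Function('Y')(o) = Mul(-16, o) (Function('Y')(o) = Mul(-8, Add(o, o)) = Mul(-8, Mul(2, o)) = Mul(-16, o))
Mul(Add(Function('Y')(161), -23880), Pow(Add(Function('v')(203), Mul(8, 867)), -1)) = Mul(Add(Mul(-16, 161), -23880), Pow(Add(203, Mul(8, 867)), -1)) = Mul(Add(-2576, -23880), Pow(Add(203, 6936), -1)) = Mul(-26456, Pow(7139, -1)) = Mul(-26456, Rational(1, 7139)) = Rational(-26456, 7139)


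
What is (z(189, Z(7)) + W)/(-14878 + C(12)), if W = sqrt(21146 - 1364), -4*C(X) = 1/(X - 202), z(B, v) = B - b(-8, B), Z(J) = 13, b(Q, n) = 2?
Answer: -142120/11307279 - 760*sqrt(2198)/3769093 ≈ -0.022022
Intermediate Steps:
z(B, v) = -2 + B (z(B, v) = B - 1*2 = B - 2 = -2 + B)
C(X) = -1/(4*(-202 + X)) (C(X) = -1/(4*(X - 202)) = -1/(4*(-202 + X)))
W = 3*sqrt(2198) (W = sqrt(19782) = 3*sqrt(2198) ≈ 140.65)
(z(189, Z(7)) + W)/(-14878 + C(12)) = ((-2 + 189) + 3*sqrt(2198))/(-14878 - 1/(-808 + 4*12)) = (187 + 3*sqrt(2198))/(-14878 - 1/(-808 + 48)) = (187 + 3*sqrt(2198))/(-14878 - 1/(-760)) = (187 + 3*sqrt(2198))/(-14878 - 1*(-1/760)) = (187 + 3*sqrt(2198))/(-14878 + 1/760) = (187 + 3*sqrt(2198))/(-11307279/760) = (187 + 3*sqrt(2198))*(-760/11307279) = -142120/11307279 - 760*sqrt(2198)/3769093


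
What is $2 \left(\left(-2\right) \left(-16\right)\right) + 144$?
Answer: $208$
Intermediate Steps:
$2 \left(\left(-2\right) \left(-16\right)\right) + 144 = 2 \cdot 32 + 144 = 64 + 144 = 208$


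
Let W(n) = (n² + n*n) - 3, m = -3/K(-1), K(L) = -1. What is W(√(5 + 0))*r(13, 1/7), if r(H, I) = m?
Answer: 21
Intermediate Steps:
m = 3 (m = -3/(-1) = -3*(-1) = 3)
r(H, I) = 3
W(n) = -3 + 2*n² (W(n) = (n² + n²) - 3 = 2*n² - 3 = -3 + 2*n²)
W(√(5 + 0))*r(13, 1/7) = (-3 + 2*(√(5 + 0))²)*3 = (-3 + 2*(√5)²)*3 = (-3 + 2*5)*3 = (-3 + 10)*3 = 7*3 = 21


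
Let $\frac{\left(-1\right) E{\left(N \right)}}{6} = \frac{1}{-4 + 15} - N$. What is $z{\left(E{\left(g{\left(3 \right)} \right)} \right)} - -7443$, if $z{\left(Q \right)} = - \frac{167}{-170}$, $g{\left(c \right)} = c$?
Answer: $\frac{1265477}{170} \approx 7444.0$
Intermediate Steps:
$E{\left(N \right)} = - \frac{6}{11} + 6 N$ ($E{\left(N \right)} = - 6 \left(\frac{1}{-4 + 15} - N\right) = - 6 \left(\frac{1}{11} - N\right) = - \frac{6}{11} + 6 N$)
$z{\left(Q \right)} = \frac{167}{170}$ ($z{\left(Q \right)} = \left(-167\right) \left(- \frac{1}{170}\right) = \frac{167}{170}$)
$z{\left(E{\left(g{\left(3 \right)} \right)} \right)} - -7443 = \frac{167}{170} - -7443 = \frac{167}{170} + 7443 = \frac{1265477}{170}$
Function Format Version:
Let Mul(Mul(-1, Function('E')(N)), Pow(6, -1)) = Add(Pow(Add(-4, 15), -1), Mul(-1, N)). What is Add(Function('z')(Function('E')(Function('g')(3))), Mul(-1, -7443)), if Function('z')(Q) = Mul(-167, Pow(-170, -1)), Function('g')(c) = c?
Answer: Rational(1265477, 170) ≈ 7444.0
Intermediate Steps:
Function('E')(N) = Add(Rational(-6, 11), Mul(6, N)) (Function('E')(N) = Mul(-6, Add(Pow(Add(-4, 15), -1), Mul(-1, N))) = Mul(-6, Add(Pow(11, -1), Mul(-1, N))) = Mul(-6, Add(Rational(1, 11), Mul(-1, N))) = Add(Rational(-6, 11), Mul(6, N)))
Function('z')(Q) = Rational(167, 170) (Function('z')(Q) = Mul(-167, Rational(-1, 170)) = Rational(167, 170))
Add(Function('z')(Function('E')(Function('g')(3))), Mul(-1, -7443)) = Add(Rational(167, 170), Mul(-1, -7443)) = Add(Rational(167, 170), 7443) = Rational(1265477, 170)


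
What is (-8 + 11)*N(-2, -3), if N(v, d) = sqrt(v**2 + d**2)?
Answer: 3*sqrt(13) ≈ 10.817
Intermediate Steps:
N(v, d) = sqrt(d**2 + v**2)
(-8 + 11)*N(-2, -3) = (-8 + 11)*sqrt((-3)**2 + (-2)**2) = 3*sqrt(9 + 4) = 3*sqrt(13)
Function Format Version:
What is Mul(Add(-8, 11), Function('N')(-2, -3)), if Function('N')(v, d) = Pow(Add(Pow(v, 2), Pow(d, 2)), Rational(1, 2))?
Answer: Mul(3, Pow(13, Rational(1, 2))) ≈ 10.817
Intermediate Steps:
Function('N')(v, d) = Pow(Add(Pow(d, 2), Pow(v, 2)), Rational(1, 2))
Mul(Add(-8, 11), Function('N')(-2, -3)) = Mul(Add(-8, 11), Pow(Add(Pow(-3, 2), Pow(-2, 2)), Rational(1, 2))) = Mul(3, Pow(Add(9, 4), Rational(1, 2))) = Mul(3, Pow(13, Rational(1, 2)))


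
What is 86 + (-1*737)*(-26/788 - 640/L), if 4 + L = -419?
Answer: -167456225/166662 ≈ -1004.8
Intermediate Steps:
L = -423 (L = -4 - 419 = -423)
86 + (-1*737)*(-26/788 - 640/L) = 86 + (-1*737)*(-26/788 - 640/(-423)) = 86 - 737*(-26*1/788 - 640*(-1/423)) = 86 - 737*(-13/394 + 640/423) = 86 - 737*246661/166662 = 86 - 181789157/166662 = -167456225/166662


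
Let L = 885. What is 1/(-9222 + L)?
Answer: -1/8337 ≈ -0.00011995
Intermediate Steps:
1/(-9222 + L) = 1/(-9222 + 885) = 1/(-8337) = -1/8337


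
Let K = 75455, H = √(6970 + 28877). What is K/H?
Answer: 75455*√3983/11949 ≈ 398.53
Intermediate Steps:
H = 3*√3983 (H = √35847 = 3*√3983 ≈ 189.33)
K/H = 75455/((3*√3983)) = 75455*(√3983/11949) = 75455*√3983/11949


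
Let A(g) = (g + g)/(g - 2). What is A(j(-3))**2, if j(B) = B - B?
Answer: 0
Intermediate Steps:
j(B) = 0
A(g) = 2*g/(-2 + g) (A(g) = (2*g)/(-2 + g) = 2*g/(-2 + g))
A(j(-3))**2 = (2*0/(-2 + 0))**2 = (2*0/(-2))**2 = (2*0*(-1/2))**2 = 0**2 = 0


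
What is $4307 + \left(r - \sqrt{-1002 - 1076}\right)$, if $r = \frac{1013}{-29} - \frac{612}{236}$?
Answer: $\frac{7305073}{1711} - i \sqrt{2078} \approx 4269.5 - 45.585 i$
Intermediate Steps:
$r = - \frac{64204}{1711}$ ($r = 1013 \left(- \frac{1}{29}\right) - \frac{153}{59} = - \frac{1013}{29} - \frac{153}{59} = - \frac{64204}{1711} \approx -37.524$)
$4307 + \left(r - \sqrt{-1002 - 1076}\right) = 4307 - \left(\frac{64204}{1711} + \sqrt{-1002 - 1076}\right) = 4307 - \left(\frac{64204}{1711} + \sqrt{-2078}\right) = 4307 - \left(\frac{64204}{1711} + i \sqrt{2078}\right) = \frac{7305073}{1711} - i \sqrt{2078}$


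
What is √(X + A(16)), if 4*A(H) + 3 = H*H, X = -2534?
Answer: I*√9883/2 ≈ 49.707*I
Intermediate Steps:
A(H) = -¾ + H²/4 (A(H) = -¾ + (H*H)/4 = -¾ + H²/4)
√(X + A(16)) = √(-2534 + (-¾ + (¼)*16²)) = √(-2534 + (-¾ + (¼)*256)) = √(-2534 + (-¾ + 64)) = √(-2534 + 253/4) = √(-9883/4) = I*√9883/2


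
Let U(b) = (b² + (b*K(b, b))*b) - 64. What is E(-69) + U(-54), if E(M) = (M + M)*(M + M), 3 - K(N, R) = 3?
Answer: 21896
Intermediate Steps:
K(N, R) = 0 (K(N, R) = 3 - 1*3 = 3 - 3 = 0)
E(M) = 4*M² (E(M) = (2*M)*(2*M) = 4*M²)
U(b) = -64 + b² (U(b) = (b² + (b*0)*b) - 64 = (b² + 0*b) - 64 = (b² + 0) - 64 = b² - 64 = -64 + b²)
E(-69) + U(-54) = 4*(-69)² + (-64 + (-54)²) = 4*4761 + (-64 + 2916) = 19044 + 2852 = 21896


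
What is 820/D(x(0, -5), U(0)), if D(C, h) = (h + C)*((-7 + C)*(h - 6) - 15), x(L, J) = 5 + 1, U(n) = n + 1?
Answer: -82/7 ≈ -11.714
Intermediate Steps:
U(n) = 1 + n
x(L, J) = 6
D(C, h) = (-15 + (-7 + C)*(-6 + h))*(C + h) (D(C, h) = (C + h)*((-7 + C)*(-6 + h) - 15) = (C + h)*(-15 + (-7 + C)*(-6 + h)) = (-15 + (-7 + C)*(-6 + h))*(C + h))
820/D(x(0, -5), U(0)) = 820/(-7*(1 + 0)**2 - 6*6**2 + 27*6 + 27*(1 + 0) + 6*(1 + 0)**2 + (1 + 0)*6**2 - 13*6*(1 + 0)) = 820/(-7*1**2 - 6*36 + 162 + 27*1 + 6*1**2 + 1*36 - 13*6*1) = 820/(-7*1 - 216 + 162 + 27 + 6*1 + 36 - 78) = 820/(-7 - 216 + 162 + 27 + 6 + 36 - 78) = 820/(-70) = 820*(-1/70) = -82/7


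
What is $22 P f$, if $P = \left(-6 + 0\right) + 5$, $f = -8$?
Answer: $176$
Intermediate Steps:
$P = -1$ ($P = -6 + 5 = -1$)
$22 P f = 22 \left(-1\right) \left(-8\right) = \left(-22\right) \left(-8\right) = 176$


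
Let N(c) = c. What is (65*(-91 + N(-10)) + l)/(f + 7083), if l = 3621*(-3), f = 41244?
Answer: -17428/48327 ≈ -0.36063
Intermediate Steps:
l = -10863
(65*(-91 + N(-10)) + l)/(f + 7083) = (65*(-91 - 10) - 10863)/(41244 + 7083) = (65*(-101) - 10863)/48327 = (-6565 - 10863)*(1/48327) = -17428*1/48327 = -17428/48327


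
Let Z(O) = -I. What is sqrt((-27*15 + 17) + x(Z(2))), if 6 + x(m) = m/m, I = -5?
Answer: I*sqrt(393) ≈ 19.824*I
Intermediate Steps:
Z(O) = 5 (Z(O) = -1*(-5) = 5)
x(m) = -5 (x(m) = -6 + m/m = -6 + 1 = -5)
sqrt((-27*15 + 17) + x(Z(2))) = sqrt((-27*15 + 17) - 5) = sqrt((-405 + 17) - 5) = sqrt(-388 - 5) = sqrt(-393) = I*sqrt(393)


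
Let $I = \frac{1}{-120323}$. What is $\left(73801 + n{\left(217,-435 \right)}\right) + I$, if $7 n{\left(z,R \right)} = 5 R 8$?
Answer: $\frac{1225838446}{17189} \approx 71315.0$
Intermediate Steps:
$I = - \frac{1}{120323} \approx -8.311 \cdot 10^{-6}$
$n{\left(z,R \right)} = \frac{40 R}{7}$ ($n{\left(z,R \right)} = \frac{5 R 8}{7} = \frac{40 R}{7}$)
$\left(73801 + n{\left(217,-435 \right)}\right) + I = \left(73801 + \frac{40}{7} \left(-435\right)\right) - \frac{1}{120323} = \left(73801 - \frac{17400}{7}\right) - \frac{1}{120323} = \frac{499207}{7} - \frac{1}{120323} = \frac{1225838446}{17189}$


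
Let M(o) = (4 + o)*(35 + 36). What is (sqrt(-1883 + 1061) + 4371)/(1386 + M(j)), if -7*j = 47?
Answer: 30597/8353 + 7*I*sqrt(822)/8353 ≈ 3.663 + 0.024027*I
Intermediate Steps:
j = -47/7 (j = -1/7*47 = -47/7 ≈ -6.7143)
M(o) = 284 + 71*o (M(o) = (4 + o)*71 = 284 + 71*o)
(sqrt(-1883 + 1061) + 4371)/(1386 + M(j)) = (sqrt(-1883 + 1061) + 4371)/(1386 + (284 + 71*(-47/7))) = (sqrt(-822) + 4371)/(1386 + (284 - 3337/7)) = (I*sqrt(822) + 4371)/(1386 - 1349/7) = (4371 + I*sqrt(822))/(8353/7) = (4371 + I*sqrt(822))*(7/8353) = 30597/8353 + 7*I*sqrt(822)/8353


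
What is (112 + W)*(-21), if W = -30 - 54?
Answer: -588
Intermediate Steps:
W = -84
(112 + W)*(-21) = (112 - 84)*(-21) = 28*(-21) = -588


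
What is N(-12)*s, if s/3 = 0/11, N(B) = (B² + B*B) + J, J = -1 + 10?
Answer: 0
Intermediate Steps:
J = 9
N(B) = 9 + 2*B² (N(B) = (B² + B*B) + 9 = (B² + B²) + 9 = 2*B² + 9 = 9 + 2*B²)
s = 0 (s = 3*(0/11) = 3*(0*(1/11)) = 3*0 = 0)
N(-12)*s = (9 + 2*(-12)²)*0 = (9 + 2*144)*0 = (9 + 288)*0 = 297*0 = 0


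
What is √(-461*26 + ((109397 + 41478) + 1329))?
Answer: √140218 ≈ 374.46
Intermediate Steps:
√(-461*26 + ((109397 + 41478) + 1329)) = √(-11986 + (150875 + 1329)) = √(-11986 + 152204) = √140218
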